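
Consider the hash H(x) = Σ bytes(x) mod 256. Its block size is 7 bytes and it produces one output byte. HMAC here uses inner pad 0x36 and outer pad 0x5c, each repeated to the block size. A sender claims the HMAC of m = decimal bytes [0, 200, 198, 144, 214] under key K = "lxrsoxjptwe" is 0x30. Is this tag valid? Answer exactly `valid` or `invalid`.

Key "lxrsoxjptwe" = 6c 78 72 73 6f 78 6a 70 74 77 65 is 11 bytes > B = 7, so hash it first: H(key) = da, then zero-pad to 7 bytes: K' = da 00 00 00 00 00 00.
K' ⊕ ipad = ec 36 36 36 36 36 36; K' ⊕ opad = 86 5c 5c 5c 5c 5c 5c.
Inner hash: sum = 236+54+54+54+54+54+54+0+200+198+144+214 = 1316; mod 256 = 36 → 24.
Outer hash (recomputed tag): sum = 134+92+92+92+92+92+92+36 = 722; mod 256 = 210 → d2.
Recomputed tag = d2; claimed = 30 → mismatch.

invalid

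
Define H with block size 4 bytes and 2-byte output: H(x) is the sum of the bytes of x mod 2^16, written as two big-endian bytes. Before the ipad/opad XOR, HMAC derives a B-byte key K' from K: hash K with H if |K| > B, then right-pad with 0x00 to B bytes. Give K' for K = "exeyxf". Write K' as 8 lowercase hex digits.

|K| = 6 > B = 4, so first hash the key.
H(K): sum = 101+120+101+121+120+102 = 665 → 02 99.
Zero-pad H(K) = 02 99 to 4 bytes: K' = 02 99 00 00.

02990000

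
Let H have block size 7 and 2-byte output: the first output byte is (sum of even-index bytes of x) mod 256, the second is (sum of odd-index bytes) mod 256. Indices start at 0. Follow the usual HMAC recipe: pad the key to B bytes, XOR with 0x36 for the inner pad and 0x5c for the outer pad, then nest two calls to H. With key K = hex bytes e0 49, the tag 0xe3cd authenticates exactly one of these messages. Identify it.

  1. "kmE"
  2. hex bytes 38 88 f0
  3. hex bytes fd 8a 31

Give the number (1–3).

Key hex bytes e0 49 is 2 bytes ≤ B = 7; zero-pad to 7 bytes: K' = e0 49 00 00 00 00 00.
K' ⊕ ipad = d6 7f 36 36 36 36 36; K' ⊕ opad = bc 15 5c 5c 5c 5c 5c.
m1: inner = H(d6 7f 36 36 36 36 36 6b 6d 45) = e5 9b; tag = H(bc 15 5c 5c 5c 5c 5c e5 9b) = 6bb2
m2: inner = H(d6 7f 36 36 36 36 36 38 88 f0) = 00 13; tag = H(bc 15 5c 5c 5c 5c 5c 00 13) = e3cd ← matches
m3: inner = H(d6 7f 36 36 36 36 36 fd 8a 31) = 02 19; tag = H(bc 15 5c 5c 5c 5c 5c 02 19) = e9cf

2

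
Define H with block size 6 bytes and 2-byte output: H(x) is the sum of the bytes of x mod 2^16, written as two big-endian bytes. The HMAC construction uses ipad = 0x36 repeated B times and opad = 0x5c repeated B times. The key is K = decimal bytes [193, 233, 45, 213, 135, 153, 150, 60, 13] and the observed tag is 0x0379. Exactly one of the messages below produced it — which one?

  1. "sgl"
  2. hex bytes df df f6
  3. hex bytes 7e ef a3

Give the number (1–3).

Key decimal bytes [193, 233, 45, 213, 135, 153, 150, 60, 13] = c1 e9 2d d5 87 99 96 3c 0d is 9 bytes > B = 6, so hash it first: H(key) = 04 ab, then zero-pad to 6 bytes: K' = 04 ab 00 00 00 00.
K' ⊕ ipad = 32 9d 36 36 36 36; K' ⊕ opad = 58 f7 5c 5c 5c 5c.
m1: inner = H(32 9d 36 36 36 36 73 67 6c) = 02 ed; tag = H(58 f7 5c 5c 5c 5c 02 ed) = 03ae
m2: inner = H(32 9d 36 36 36 36 df df f6) = 04 5b; tag = H(58 f7 5c 5c 5c 5c 04 5b) = 031e
m3: inner = H(32 9d 36 36 36 36 7e ef a3) = 03 b7; tag = H(58 f7 5c 5c 5c 5c 03 b7) = 0379 ← matches

3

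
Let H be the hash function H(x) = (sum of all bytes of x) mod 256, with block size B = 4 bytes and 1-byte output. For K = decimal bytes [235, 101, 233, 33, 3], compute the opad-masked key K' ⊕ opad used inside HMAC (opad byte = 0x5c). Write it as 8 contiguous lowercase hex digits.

015c5c5c

Key decimal bytes [235, 101, 233, 33, 3] = eb 65 e9 21 03 is 5 bytes > B = 4, so hash it first: H(key) = 5d, then zero-pad to 4 bytes: K' = 5d 00 00 00.
XOR each byte with 0x5c: 5d⊕5c=01, 00⊕5c=5c, 00⊕5c=5c, 00⊕5c=5c.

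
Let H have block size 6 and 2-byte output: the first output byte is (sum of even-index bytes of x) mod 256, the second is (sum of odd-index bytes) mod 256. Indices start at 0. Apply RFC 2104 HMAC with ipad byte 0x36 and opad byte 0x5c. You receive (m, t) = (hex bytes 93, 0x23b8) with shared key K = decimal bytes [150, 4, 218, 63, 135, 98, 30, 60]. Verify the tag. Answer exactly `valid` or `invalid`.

valid

Key decimal bytes [150, 4, 218, 63, 135, 98, 30, 60] = 96 04 da 3f 87 62 1e 3c is 8 bytes > B = 6, so hash it first: H(key) = 15 e1, then zero-pad to 6 bytes: K' = 15 e1 00 00 00 00.
K' ⊕ ipad = 23 d7 36 36 36 36; K' ⊕ opad = 49 bd 5c 5c 5c 5c.
Inner hash: even-index sum = 290 mod 256 = 34; odd-index sum = 323 mod 256 = 67 → 22 43.
Outer hash (recomputed tag): even-index sum = 291 mod 256 = 35; odd-index sum = 440 mod 256 = 184 → 23 b8.
Recomputed tag = 23b8; claimed = 23b8 → match.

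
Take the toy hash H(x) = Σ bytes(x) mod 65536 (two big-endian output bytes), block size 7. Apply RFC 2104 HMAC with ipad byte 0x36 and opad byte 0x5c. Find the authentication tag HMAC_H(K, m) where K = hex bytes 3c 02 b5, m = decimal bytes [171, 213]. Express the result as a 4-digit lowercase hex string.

0333

Key hex bytes 3c 02 b5 is 3 bytes ≤ B = 7; zero-pad to 7 bytes: K' = 3c 02 b5 00 00 00 00.
K' ⊕ ipad = 0a 34 83 36 36 36 36.  K' ⊕ opad = 60 5e e9 5c 5c 5c 5c.
Inner input = (K'⊕ipad) ∥ m = 0a 34 83 36 36 36 36 ∥ ab d5.
Inner hash: sum = 10+52+131+54+54+54+54+171+213 = 793 → 03 19.
Outer input = (K'⊕opad) ∥ inner = 60 5e e9 5c 5c 5c 5c ∥ 03 19.
Outer hash (tag): sum = 96+94+233+92+92+92+92+3+25 = 819 → 03 33.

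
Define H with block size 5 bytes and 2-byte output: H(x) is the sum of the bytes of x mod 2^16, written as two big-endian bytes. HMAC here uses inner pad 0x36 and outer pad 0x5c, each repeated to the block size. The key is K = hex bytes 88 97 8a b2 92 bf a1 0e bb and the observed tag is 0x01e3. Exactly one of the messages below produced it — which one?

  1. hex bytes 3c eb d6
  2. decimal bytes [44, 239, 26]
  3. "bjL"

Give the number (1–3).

Key hex bytes 88 97 8a b2 92 bf a1 0e bb is 9 bytes > B = 5, so hash it first: H(key) = 05 16, then zero-pad to 5 bytes: K' = 05 16 00 00 00.
K' ⊕ ipad = 33 20 36 36 36; K' ⊕ opad = 59 4a 5c 5c 5c.
m1: inner = H(33 20 36 36 36 3c eb d6) = 02 f2; tag = H(59 4a 5c 5c 5c 02 f2) = 02ab
m2: inner = H(33 20 36 36 36 2c ef 1a) = 02 2a; tag = H(59 4a 5c 5c 5c 02 2a) = 01e3 ← matches
m3: inner = H(33 20 36 36 36 62 6a 4c) = 02 0d; tag = H(59 4a 5c 5c 5c 02 0d) = 01c6

2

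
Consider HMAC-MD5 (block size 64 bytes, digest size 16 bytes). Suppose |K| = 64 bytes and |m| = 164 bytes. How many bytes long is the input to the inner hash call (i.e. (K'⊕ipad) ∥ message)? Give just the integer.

Key is 64 ≤ 64 bytes, zero-padded: |K'| = 64.
Inner input = (K'⊕ipad) ∥ m → 64 + 164 = 228 bytes.

228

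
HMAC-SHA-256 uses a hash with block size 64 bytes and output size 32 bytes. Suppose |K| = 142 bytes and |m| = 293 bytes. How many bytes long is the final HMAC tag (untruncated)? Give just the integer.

The tag is one SHA-256 digest: 32 bytes.

32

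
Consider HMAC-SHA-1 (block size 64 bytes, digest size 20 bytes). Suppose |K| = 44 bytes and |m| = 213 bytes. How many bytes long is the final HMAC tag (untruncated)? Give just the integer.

The tag is one SHA-1 digest: 20 bytes.

20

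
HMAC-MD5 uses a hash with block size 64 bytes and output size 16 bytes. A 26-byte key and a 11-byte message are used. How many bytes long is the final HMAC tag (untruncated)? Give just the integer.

The tag is one MD5 digest: 16 bytes.

16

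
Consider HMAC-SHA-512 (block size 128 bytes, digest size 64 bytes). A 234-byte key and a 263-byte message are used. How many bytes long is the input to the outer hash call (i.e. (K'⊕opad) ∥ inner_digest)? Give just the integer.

Key is 234 > 128 bytes, so it is hashed to 64 bytes then zero-padded to 128: |K'| = 128.
Outer input = (K'⊕opad) ∥ H(inner) → 128 + 64 = 192 bytes.

192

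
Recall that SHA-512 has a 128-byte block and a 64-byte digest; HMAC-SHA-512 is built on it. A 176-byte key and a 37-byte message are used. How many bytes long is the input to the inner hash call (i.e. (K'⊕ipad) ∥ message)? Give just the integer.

Key is 176 > 128 bytes, so it is hashed to 64 bytes then zero-padded to 128: |K'| = 128.
Inner input = (K'⊕ipad) ∥ m → 128 + 37 = 165 bytes.

165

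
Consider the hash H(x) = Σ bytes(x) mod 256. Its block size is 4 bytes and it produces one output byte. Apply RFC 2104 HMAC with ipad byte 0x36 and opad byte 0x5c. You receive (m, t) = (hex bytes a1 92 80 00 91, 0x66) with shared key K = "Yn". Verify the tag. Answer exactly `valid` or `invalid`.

Key "Yn" = 59 6e is 2 bytes ≤ B = 4; zero-pad to 4 bytes: K' = 59 6e 00 00.
K' ⊕ ipad = 6f 58 36 36; K' ⊕ opad = 05 32 5c 5c.
Inner hash: sum = 111+88+54+54+161+146+128+0+145 = 887; mod 256 = 119 → 77.
Outer hash (recomputed tag): sum = 5+50+92+92+119 = 358; mod 256 = 102 → 66.
Recomputed tag = 66; claimed = 66 → match.

valid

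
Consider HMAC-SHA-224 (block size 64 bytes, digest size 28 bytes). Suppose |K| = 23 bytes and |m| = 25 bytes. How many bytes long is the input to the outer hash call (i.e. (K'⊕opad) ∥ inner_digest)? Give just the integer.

Key is 23 ≤ 64 bytes, zero-padded: |K'| = 64.
Outer input = (K'⊕opad) ∥ H(inner) → 64 + 28 = 92 bytes.

92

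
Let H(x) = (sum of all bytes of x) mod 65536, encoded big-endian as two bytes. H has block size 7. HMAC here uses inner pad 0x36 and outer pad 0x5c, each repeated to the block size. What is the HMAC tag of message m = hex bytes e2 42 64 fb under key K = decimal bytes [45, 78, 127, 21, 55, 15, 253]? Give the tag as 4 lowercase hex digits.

Key decimal bytes [45, 78, 127, 21, 55, 15, 253] = 2d 4e 7f 15 37 0f fd is exactly B = 7 bytes: K' = 2d 4e 7f 15 37 0f fd.
K' ⊕ ipad = 1b 78 49 23 01 39 cb.  K' ⊕ opad = 71 12 23 49 6b 53 a1.
Inner input = (K'⊕ipad) ∥ m = 1b 78 49 23 01 39 cb ∥ e2 42 64 fb.
Inner hash: sum = 27+120+73+35+1+57+203+226+66+100+251 = 1159 → 04 87.
Outer input = (K'⊕opad) ∥ inner = 71 12 23 49 6b 53 a1 ∥ 04 87.
Outer hash (tag): sum = 113+18+35+73+107+83+161+4+135 = 729 → 02 d9.

02d9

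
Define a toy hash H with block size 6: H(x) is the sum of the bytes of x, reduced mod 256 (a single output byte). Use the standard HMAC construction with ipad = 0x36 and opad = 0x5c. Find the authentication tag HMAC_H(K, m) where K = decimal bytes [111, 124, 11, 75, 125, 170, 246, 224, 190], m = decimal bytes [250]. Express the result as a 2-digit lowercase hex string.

3e

Key decimal bytes [111, 124, 11, 75, 125, 170, 246, 224, 190] = 6f 7c 0b 4b 7d aa f6 e0 be is 9 bytes > B = 6, so hash it first: H(key) = fc, then zero-pad to 6 bytes: K' = fc 00 00 00 00 00.
K' ⊕ ipad = ca 36 36 36 36 36.  K' ⊕ opad = a0 5c 5c 5c 5c 5c.
Inner input = (K'⊕ipad) ∥ m = ca 36 36 36 36 36 ∥ fa.
Inner hash: sum = 202+54+54+54+54+54+250 = 722; mod 256 = 210 → d2.
Outer input = (K'⊕opad) ∥ inner = a0 5c 5c 5c 5c 5c ∥ d2.
Outer hash (tag): sum = 160+92+92+92+92+92+210 = 830; mod 256 = 62 → 3e.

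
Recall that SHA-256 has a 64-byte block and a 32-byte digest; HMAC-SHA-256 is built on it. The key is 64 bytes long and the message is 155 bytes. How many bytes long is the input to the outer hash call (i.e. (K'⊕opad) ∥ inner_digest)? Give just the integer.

Key is 64 ≤ 64 bytes, zero-padded: |K'| = 64.
Outer input = (K'⊕opad) ∥ H(inner) → 64 + 32 = 96 bytes.

96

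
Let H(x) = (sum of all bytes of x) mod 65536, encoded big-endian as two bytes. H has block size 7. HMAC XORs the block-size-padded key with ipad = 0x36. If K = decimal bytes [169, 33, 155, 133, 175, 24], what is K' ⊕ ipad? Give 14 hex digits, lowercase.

Key decimal bytes [169, 33, 155, 133, 175, 24] = a9 21 9b 85 af 18 is 6 bytes ≤ B = 7; zero-pad to 7 bytes: K' = a9 21 9b 85 af 18 00.
XOR each byte with 0x36: a9⊕36=9f, 21⊕36=17, 9b⊕36=ad, 85⊕36=b3, af⊕36=99, 18⊕36=2e, 00⊕36=36.

9f17adb3992e36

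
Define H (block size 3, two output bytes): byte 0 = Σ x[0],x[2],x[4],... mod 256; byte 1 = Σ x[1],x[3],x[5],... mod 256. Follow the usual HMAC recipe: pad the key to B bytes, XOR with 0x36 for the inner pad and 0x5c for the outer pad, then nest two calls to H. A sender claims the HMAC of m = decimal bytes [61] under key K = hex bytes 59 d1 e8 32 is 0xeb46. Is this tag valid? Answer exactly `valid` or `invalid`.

Key hex bytes 59 d1 e8 32 is 4 bytes > B = 3, so hash it first: H(key) = 41 03, then zero-pad to 3 bytes: K' = 41 03 00.
K' ⊕ ipad = 77 35 36; K' ⊕ opad = 1d 5f 5c.
Inner hash: even-index sum = 173 mod 256 = 173; odd-index sum = 114 mod 256 = 114 → ad 72.
Outer hash (recomputed tag): even-index sum = 235 mod 256 = 235; odd-index sum = 268 mod 256 = 12 → eb 0c.
Recomputed tag = eb0c; claimed = eb46 → mismatch.

invalid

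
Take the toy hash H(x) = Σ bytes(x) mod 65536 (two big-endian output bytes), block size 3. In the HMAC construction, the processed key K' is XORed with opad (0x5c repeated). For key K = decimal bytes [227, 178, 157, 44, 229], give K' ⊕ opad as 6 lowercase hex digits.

5f1f5c

Key decimal bytes [227, 178, 157, 44, 229] = e3 b2 9d 2c e5 is 5 bytes > B = 3, so hash it first: H(key) = 03 43, then zero-pad to 3 bytes: K' = 03 43 00.
XOR each byte with 0x5c: 03⊕5c=5f, 43⊕5c=1f, 00⊕5c=5c.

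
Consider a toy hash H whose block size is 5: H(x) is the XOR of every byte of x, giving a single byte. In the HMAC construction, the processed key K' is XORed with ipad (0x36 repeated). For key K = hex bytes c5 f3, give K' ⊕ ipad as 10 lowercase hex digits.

f3c5363636

Key hex bytes c5 f3 is 2 bytes ≤ B = 5; zero-pad to 5 bytes: K' = c5 f3 00 00 00.
XOR each byte with 0x36: c5⊕36=f3, f3⊕36=c5, 00⊕36=36, 00⊕36=36, 00⊕36=36.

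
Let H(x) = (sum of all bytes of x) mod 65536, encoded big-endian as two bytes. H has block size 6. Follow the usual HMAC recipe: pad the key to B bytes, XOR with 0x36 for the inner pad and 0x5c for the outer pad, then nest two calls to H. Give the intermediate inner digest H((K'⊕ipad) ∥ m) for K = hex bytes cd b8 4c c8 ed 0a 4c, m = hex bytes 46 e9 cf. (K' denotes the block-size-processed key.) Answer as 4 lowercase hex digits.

Key hex bytes cd b8 4c c8 ed 0a 4c is 7 bytes > B = 6, so hash it first: H(key) = 03 dc, then zero-pad to 6 bytes: K' = 03 dc 00 00 00 00.
K' ⊕ ipad = 35 ea 36 36 36 36.
Inner input = 35 ea 36 36 36 36 ∥ 46 e9 cf.
Inner hash: sum = 53+234+54+54+54+54+70+233+207 = 1013 → 03 f5.

03f5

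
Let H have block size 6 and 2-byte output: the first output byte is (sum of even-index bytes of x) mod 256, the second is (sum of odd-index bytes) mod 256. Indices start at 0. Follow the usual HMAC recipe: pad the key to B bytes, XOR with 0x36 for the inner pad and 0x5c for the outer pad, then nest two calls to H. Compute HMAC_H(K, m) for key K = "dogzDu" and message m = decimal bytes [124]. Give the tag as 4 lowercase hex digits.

Key "dogzDu" = 64 6f 67 7a 44 75 is exactly B = 6 bytes: K' = 64 6f 67 7a 44 75.
K' ⊕ ipad = 52 59 51 4c 72 43.  K' ⊕ opad = 38 33 3b 26 18 29.
Inner input = (K'⊕ipad) ∥ m = 52 59 51 4c 72 43 ∥ 7c.
Inner hash: even-index sum = 401 mod 256 = 145; odd-index sum = 232 mod 256 = 232 → 91 e8.
Outer input = (K'⊕opad) ∥ inner = 38 33 3b 26 18 29 ∥ 91 e8.
Outer hash (tag): even-index sum = 284 mod 256 = 28; odd-index sum = 362 mod 256 = 106 → 1c 6a.

1c6a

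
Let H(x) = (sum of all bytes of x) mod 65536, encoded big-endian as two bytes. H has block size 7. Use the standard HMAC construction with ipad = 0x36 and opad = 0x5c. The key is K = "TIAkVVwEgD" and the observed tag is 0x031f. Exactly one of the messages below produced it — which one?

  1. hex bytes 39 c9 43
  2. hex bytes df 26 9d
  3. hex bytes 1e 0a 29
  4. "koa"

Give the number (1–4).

1

Key "TIAkVVwEgD" = 54 49 41 6b 56 56 77 45 67 44 is 10 bytes > B = 7, so hash it first: H(key) = 03 5c, then zero-pad to 7 bytes: K' = 03 5c 00 00 00 00 00.
K' ⊕ ipad = 35 6a 36 36 36 36 36; K' ⊕ opad = 5f 00 5c 5c 5c 5c 5c.
m1: inner = H(35 6a 36 36 36 36 36 39 c9 43) = 02 f2; tag = H(5f 00 5c 5c 5c 5c 5c 02 f2) = 031f ← matches
m2: inner = H(35 6a 36 36 36 36 36 df 26 9d) = 03 4f; tag = H(5f 00 5c 5c 5c 5c 5c 03 4f) = 027d
m3: inner = H(35 6a 36 36 36 36 36 1e 0a 29) = 01 fe; tag = H(5f 00 5c 5c 5c 5c 5c 01 fe) = 032a
m4: inner = H(35 6a 36 36 36 36 36 6b 6f 61) = 02 e8; tag = H(5f 00 5c 5c 5c 5c 5c 02 e8) = 0315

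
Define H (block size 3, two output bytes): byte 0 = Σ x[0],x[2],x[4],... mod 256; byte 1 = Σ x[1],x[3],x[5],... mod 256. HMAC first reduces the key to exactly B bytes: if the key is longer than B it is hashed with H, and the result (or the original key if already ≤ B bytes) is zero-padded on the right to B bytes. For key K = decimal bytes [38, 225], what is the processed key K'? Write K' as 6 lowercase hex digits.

26e100

Key decimal bytes [38, 225] = 26 e1 is 2 bytes ≤ B = 3; zero-pad to 3 bytes: K' = 26 e1 00.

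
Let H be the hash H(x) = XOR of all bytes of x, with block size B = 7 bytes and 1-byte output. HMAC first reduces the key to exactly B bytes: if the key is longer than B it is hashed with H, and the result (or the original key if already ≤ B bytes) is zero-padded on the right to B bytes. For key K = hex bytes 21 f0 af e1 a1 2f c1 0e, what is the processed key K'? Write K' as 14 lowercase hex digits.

|K| = 8 > B = 7, so first hash the key.
H(K): XOR 21⊕f0⊕af⊕e1⊕a1⊕2f⊕c1⊕0e = de.
Zero-pad H(K) = de to 7 bytes: K' = de 00 00 00 00 00 00.

de000000000000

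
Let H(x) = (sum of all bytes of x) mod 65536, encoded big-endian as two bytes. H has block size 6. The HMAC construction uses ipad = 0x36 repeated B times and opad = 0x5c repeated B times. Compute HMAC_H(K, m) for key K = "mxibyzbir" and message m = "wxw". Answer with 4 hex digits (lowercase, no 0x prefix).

02d7

Key "mxibyzbir" = 6d 78 69 62 79 7a 62 69 72 is 9 bytes > B = 6, so hash it first: H(key) = 03 e0, then zero-pad to 6 bytes: K' = 03 e0 00 00 00 00.
K' ⊕ ipad = 35 d6 36 36 36 36.  K' ⊕ opad = 5f bc 5c 5c 5c 5c.
Inner input = (K'⊕ipad) ∥ m = 35 d6 36 36 36 36 ∥ 77 78 77.
Inner hash: sum = 53+214+54+54+54+54+119+120+119 = 841 → 03 49.
Outer input = (K'⊕opad) ∥ inner = 5f bc 5c 5c 5c 5c ∥ 03 49.
Outer hash (tag): sum = 95+188+92+92+92+92+3+73 = 727 → 02 d7.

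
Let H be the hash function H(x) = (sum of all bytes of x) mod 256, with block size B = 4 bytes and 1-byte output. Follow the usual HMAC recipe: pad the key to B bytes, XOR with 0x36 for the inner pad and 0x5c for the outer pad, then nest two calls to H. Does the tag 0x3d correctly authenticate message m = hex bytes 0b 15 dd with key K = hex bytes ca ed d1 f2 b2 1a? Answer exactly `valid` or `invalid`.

Key hex bytes ca ed d1 f2 b2 1a is 6 bytes > B = 4, so hash it first: H(key) = 46, then zero-pad to 4 bytes: K' = 46 00 00 00.
K' ⊕ ipad = 70 36 36 36; K' ⊕ opad = 1a 5c 5c 5c.
Inner hash: sum = 112+54+54+54+11+21+221 = 527; mod 256 = 15 → 0f.
Outer hash (recomputed tag): sum = 26+92+92+92+15 = 317; mod 256 = 61 → 3d.
Recomputed tag = 3d; claimed = 3d → match.

valid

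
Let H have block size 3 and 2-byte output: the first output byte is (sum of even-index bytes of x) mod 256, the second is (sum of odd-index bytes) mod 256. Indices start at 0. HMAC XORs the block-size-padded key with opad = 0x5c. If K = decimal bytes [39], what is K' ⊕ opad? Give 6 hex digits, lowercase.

7b5c5c

Key decimal bytes [39] = 27 is 1 byte ≤ B = 3; zero-pad to 3 bytes: K' = 27 00 00.
XOR each byte with 0x5c: 27⊕5c=7b, 00⊕5c=5c, 00⊕5c=5c.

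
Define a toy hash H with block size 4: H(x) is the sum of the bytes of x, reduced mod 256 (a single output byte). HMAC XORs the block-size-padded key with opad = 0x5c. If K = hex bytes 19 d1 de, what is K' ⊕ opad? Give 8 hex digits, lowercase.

458d825c

Key hex bytes 19 d1 de is 3 bytes ≤ B = 4; zero-pad to 4 bytes: K' = 19 d1 de 00.
XOR each byte with 0x5c: 19⊕5c=45, d1⊕5c=8d, de⊕5c=82, 00⊕5c=5c.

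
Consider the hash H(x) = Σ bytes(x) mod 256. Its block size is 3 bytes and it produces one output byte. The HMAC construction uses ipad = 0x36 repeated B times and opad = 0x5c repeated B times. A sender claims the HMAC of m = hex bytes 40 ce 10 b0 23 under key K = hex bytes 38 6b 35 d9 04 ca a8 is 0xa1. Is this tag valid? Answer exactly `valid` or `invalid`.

Key hex bytes 38 6b 35 d9 04 ca a8 is 7 bytes > B = 3, so hash it first: H(key) = 27, then zero-pad to 3 bytes: K' = 27 00 00.
K' ⊕ ipad = 11 36 36; K' ⊕ opad = 7b 5c 5c.
Inner hash: sum = 17+54+54+64+206+16+176+35 = 622; mod 256 = 110 → 6e.
Outer hash (recomputed tag): sum = 123+92+92+110 = 417; mod 256 = 161 → a1.
Recomputed tag = a1; claimed = a1 → match.

valid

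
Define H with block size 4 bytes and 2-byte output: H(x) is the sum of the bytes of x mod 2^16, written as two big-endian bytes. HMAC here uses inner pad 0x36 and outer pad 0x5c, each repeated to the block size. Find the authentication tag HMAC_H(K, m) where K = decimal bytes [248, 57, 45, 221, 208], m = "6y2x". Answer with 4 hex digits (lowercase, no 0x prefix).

Key decimal bytes [248, 57, 45, 221, 208] = f8 39 2d dd d0 is 5 bytes > B = 4, so hash it first: H(key) = 03 0b, then zero-pad to 4 bytes: K' = 03 0b 00 00.
K' ⊕ ipad = 35 3d 36 36.  K' ⊕ opad = 5f 57 5c 5c.
Inner input = (K'⊕ipad) ∥ m = 35 3d 36 36 ∥ 36 79 32 78.
Inner hash: sum = 53+61+54+54+54+121+50+120 = 567 → 02 37.
Outer input = (K'⊕opad) ∥ inner = 5f 57 5c 5c ∥ 02 37.
Outer hash (tag): sum = 95+87+92+92+2+55 = 423 → 01 a7.

01a7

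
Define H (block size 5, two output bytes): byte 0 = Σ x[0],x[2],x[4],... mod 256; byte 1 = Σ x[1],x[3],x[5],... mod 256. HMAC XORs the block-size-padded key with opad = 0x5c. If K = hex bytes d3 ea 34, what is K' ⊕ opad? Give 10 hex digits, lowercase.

8fb6685c5c

Key hex bytes d3 ea 34 is 3 bytes ≤ B = 5; zero-pad to 5 bytes: K' = d3 ea 34 00 00.
XOR each byte with 0x5c: d3⊕5c=8f, ea⊕5c=b6, 34⊕5c=68, 00⊕5c=5c, 00⊕5c=5c.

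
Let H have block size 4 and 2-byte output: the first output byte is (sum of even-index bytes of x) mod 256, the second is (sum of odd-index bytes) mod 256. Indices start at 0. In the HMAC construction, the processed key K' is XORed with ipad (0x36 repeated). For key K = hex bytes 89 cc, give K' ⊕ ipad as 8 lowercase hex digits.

bffa3636

Key hex bytes 89 cc is 2 bytes ≤ B = 4; zero-pad to 4 bytes: K' = 89 cc 00 00.
XOR each byte with 0x36: 89⊕36=bf, cc⊕36=fa, 00⊕36=36, 00⊕36=36.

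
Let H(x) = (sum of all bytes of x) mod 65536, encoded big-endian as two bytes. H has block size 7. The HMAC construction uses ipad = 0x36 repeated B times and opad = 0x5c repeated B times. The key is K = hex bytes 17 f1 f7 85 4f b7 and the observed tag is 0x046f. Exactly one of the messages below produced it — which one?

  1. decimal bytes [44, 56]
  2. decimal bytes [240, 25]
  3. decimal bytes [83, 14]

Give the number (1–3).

2

Key hex bytes 17 f1 f7 85 4f b7 is 6 bytes ≤ B = 7; zero-pad to 7 bytes: K' = 17 f1 f7 85 4f b7 00.
K' ⊕ ipad = 21 c7 c1 b3 79 81 36; K' ⊕ opad = 4b ad ab d9 13 eb 5c.
m1: inner = H(21 c7 c1 b3 79 81 36 2c 38) = 03 f0; tag = H(4b ad ab d9 13 eb 5c 03 f0) = 04c9
m2: inner = H(21 c7 c1 b3 79 81 36 f0 19) = 04 95; tag = H(4b ad ab d9 13 eb 5c 04 95) = 046f ← matches
m3: inner = H(21 c7 c1 b3 79 81 36 53 0e) = 03 ed; tag = H(4b ad ab d9 13 eb 5c 03 ed) = 04c6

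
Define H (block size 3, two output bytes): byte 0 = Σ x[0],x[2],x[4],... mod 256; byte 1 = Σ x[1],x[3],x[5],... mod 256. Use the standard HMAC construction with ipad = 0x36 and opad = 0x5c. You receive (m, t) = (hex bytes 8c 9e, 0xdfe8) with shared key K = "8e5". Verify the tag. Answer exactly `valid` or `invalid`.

invalid

Key "8e5" = 38 65 35 is exactly B = 3 bytes: K' = 38 65 35.
K' ⊕ ipad = 0e 53 03; K' ⊕ opad = 64 39 69.
Inner hash: even-index sum = 175 mod 256 = 175; odd-index sum = 223 mod 256 = 223 → af df.
Outer hash (recomputed tag): even-index sum = 428 mod 256 = 172; odd-index sum = 232 mod 256 = 232 → ac e8.
Recomputed tag = ace8; claimed = dfe8 → mismatch.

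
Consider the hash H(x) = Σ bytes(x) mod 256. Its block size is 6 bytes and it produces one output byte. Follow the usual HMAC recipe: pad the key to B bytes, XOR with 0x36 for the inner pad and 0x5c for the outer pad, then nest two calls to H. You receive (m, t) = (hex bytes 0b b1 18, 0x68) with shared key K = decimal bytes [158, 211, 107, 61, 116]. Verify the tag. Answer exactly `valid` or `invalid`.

Key decimal bytes [158, 211, 107, 61, 116] = 9e d3 6b 3d 74 is 5 bytes ≤ B = 6; zero-pad to 6 bytes: K' = 9e d3 6b 3d 74 00.
K' ⊕ ipad = a8 e5 5d 0b 42 36; K' ⊕ opad = c2 8f 37 61 28 5c.
Inner hash: sum = 168+229+93+11+66+54+11+177+24 = 833; mod 256 = 65 → 41.
Outer hash (recomputed tag): sum = 194+143+55+97+40+92+65 = 686; mod 256 = 174 → ae.
Recomputed tag = ae; claimed = 68 → mismatch.

invalid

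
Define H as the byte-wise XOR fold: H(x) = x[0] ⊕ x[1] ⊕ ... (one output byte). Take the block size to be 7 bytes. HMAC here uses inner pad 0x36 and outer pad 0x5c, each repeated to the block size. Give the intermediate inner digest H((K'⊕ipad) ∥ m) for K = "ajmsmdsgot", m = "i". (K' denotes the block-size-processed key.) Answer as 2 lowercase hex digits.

4c

Key "ajmsmdsgot" = 61 6a 6d 73 6d 64 73 67 6f 74 is 10 bytes > B = 7, so hash it first: H(key) = 13, then zero-pad to 7 bytes: K' = 13 00 00 00 00 00 00.
K' ⊕ ipad = 25 36 36 36 36 36 36.
Inner input = 25 36 36 36 36 36 36 ∥ 69.
Inner hash: XOR 25⊕36⊕36⊕36⊕36⊕36⊕36⊕69 = 4c.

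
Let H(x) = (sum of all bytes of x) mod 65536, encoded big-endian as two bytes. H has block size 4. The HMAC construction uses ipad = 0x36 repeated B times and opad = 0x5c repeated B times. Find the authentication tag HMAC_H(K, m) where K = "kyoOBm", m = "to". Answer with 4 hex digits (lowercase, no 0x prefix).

020e

Key "kyoOBm" = 6b 79 6f 4f 42 6d is 6 bytes > B = 4, so hash it first: H(key) = 02 51, then zero-pad to 4 bytes: K' = 02 51 00 00.
K' ⊕ ipad = 34 67 36 36.  K' ⊕ opad = 5e 0d 5c 5c.
Inner input = (K'⊕ipad) ∥ m = 34 67 36 36 ∥ 74 6f.
Inner hash: sum = 52+103+54+54+116+111 = 490 → 01 ea.
Outer input = (K'⊕opad) ∥ inner = 5e 0d 5c 5c ∥ 01 ea.
Outer hash (tag): sum = 94+13+92+92+1+234 = 526 → 02 0e.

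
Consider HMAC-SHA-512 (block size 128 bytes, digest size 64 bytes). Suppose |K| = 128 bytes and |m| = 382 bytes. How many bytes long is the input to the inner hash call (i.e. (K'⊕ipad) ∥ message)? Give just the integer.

510

Key is 128 ≤ 128 bytes, zero-padded: |K'| = 128.
Inner input = (K'⊕ipad) ∥ m → 128 + 382 = 510 bytes.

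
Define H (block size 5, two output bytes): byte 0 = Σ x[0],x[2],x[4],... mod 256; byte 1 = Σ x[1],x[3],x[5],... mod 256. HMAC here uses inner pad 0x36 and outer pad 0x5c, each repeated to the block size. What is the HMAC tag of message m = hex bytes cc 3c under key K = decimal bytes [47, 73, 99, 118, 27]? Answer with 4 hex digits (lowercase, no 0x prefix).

Key decimal bytes [47, 73, 99, 118, 27] = 2f 49 63 76 1b is exactly B = 5 bytes: K' = 2f 49 63 76 1b.
K' ⊕ ipad = 19 7f 55 40 2d.  K' ⊕ opad = 73 15 3f 2a 47.
Inner input = (K'⊕ipad) ∥ m = 19 7f 55 40 2d ∥ cc 3c.
Inner hash: even-index sum = 215 mod 256 = 215; odd-index sum = 395 mod 256 = 139 → d7 8b.
Outer input = (K'⊕opad) ∥ inner = 73 15 3f 2a 47 ∥ d7 8b.
Outer hash (tag): even-index sum = 388 mod 256 = 132; odd-index sum = 278 mod 256 = 22 → 84 16.

8416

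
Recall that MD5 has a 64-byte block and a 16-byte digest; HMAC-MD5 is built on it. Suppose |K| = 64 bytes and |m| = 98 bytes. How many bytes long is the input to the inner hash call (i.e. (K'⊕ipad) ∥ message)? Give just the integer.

162

Key is 64 ≤ 64 bytes, zero-padded: |K'| = 64.
Inner input = (K'⊕ipad) ∥ m → 64 + 98 = 162 bytes.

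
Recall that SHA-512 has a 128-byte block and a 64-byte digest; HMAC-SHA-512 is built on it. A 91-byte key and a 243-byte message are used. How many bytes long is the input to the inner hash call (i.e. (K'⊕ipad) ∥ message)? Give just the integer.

Key is 91 ≤ 128 bytes, zero-padded: |K'| = 128.
Inner input = (K'⊕ipad) ∥ m → 128 + 243 = 371 bytes.

371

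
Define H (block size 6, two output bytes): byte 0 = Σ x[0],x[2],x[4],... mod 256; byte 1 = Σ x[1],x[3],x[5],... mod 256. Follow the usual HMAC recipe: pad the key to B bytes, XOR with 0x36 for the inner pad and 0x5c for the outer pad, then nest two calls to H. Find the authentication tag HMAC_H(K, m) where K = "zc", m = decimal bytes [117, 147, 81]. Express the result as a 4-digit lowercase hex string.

5c4b

Key "zc" = 7a 63 is 2 bytes ≤ B = 6; zero-pad to 6 bytes: K' = 7a 63 00 00 00 00.
K' ⊕ ipad = 4c 55 36 36 36 36.  K' ⊕ opad = 26 3f 5c 5c 5c 5c.
Inner input = (K'⊕ipad) ∥ m = 4c 55 36 36 36 36 ∥ 75 93 51.
Inner hash: even-index sum = 382 mod 256 = 126; odd-index sum = 340 mod 256 = 84 → 7e 54.
Outer input = (K'⊕opad) ∥ inner = 26 3f 5c 5c 5c 5c ∥ 7e 54.
Outer hash (tag): even-index sum = 348 mod 256 = 92; odd-index sum = 331 mod 256 = 75 → 5c 4b.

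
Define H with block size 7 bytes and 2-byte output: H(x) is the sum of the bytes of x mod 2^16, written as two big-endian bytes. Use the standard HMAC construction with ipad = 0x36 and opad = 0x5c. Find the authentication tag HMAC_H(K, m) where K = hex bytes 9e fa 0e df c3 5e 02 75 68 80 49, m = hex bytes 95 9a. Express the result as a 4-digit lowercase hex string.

Key hex bytes 9e fa 0e df c3 5e 02 75 68 80 49 is 11 bytes > B = 7, so hash it first: H(key) = 05 4e, then zero-pad to 7 bytes: K' = 05 4e 00 00 00 00 00.
K' ⊕ ipad = 33 78 36 36 36 36 36.  K' ⊕ opad = 59 12 5c 5c 5c 5c 5c.
Inner input = (K'⊕ipad) ∥ m = 33 78 36 36 36 36 36 ∥ 95 9a.
Inner hash: sum = 51+120+54+54+54+54+54+149+154 = 744 → 02 e8.
Outer input = (K'⊕opad) ∥ inner = 59 12 5c 5c 5c 5c 5c ∥ 02 e8.
Outer hash (tag): sum = 89+18+92+92+92+92+92+2+232 = 801 → 03 21.

0321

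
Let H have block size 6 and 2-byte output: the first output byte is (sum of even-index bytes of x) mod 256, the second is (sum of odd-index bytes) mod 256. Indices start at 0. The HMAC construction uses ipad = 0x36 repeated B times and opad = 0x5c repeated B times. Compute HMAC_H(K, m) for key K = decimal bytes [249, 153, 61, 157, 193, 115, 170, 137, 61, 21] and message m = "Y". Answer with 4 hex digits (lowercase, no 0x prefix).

e7b0

Key decimal bytes [249, 153, 61, 157, 193, 115, 170, 137, 61, 21] = f9 99 3d 9d c1 73 aa 89 3d 15 is 10 bytes > B = 6, so hash it first: H(key) = de 47, then zero-pad to 6 bytes: K' = de 47 00 00 00 00.
K' ⊕ ipad = e8 71 36 36 36 36.  K' ⊕ opad = 82 1b 5c 5c 5c 5c.
Inner input = (K'⊕ipad) ∥ m = e8 71 36 36 36 36 ∥ 59.
Inner hash: even-index sum = 429 mod 256 = 173; odd-index sum = 221 mod 256 = 221 → ad dd.
Outer input = (K'⊕opad) ∥ inner = 82 1b 5c 5c 5c 5c ∥ ad dd.
Outer hash (tag): even-index sum = 487 mod 256 = 231; odd-index sum = 432 mod 256 = 176 → e7 b0.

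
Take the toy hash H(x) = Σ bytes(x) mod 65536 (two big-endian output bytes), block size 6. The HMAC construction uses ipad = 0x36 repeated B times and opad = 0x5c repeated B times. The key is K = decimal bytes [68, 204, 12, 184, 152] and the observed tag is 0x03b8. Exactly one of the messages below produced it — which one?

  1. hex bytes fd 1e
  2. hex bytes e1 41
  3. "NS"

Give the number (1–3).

Key decimal bytes [68, 204, 12, 184, 152] = 44 cc 0c b8 98 is 5 bytes ≤ B = 6; zero-pad to 6 bytes: K' = 44 cc 0c b8 98 00.
K' ⊕ ipad = 72 fa 3a 8e ae 36; K' ⊕ opad = 18 90 50 e4 c4 5c.
m1: inner = H(72 fa 3a 8e ae 36 fd 1e) = 04 33; tag = H(18 90 50 e4 c4 5c 04 33) = 0333
m2: inner = H(72 fa 3a 8e ae 36 e1 41) = 04 3a; tag = H(18 90 50 e4 c4 5c 04 3a) = 033a
m3: inner = H(72 fa 3a 8e ae 36 4e 53) = 03 b9; tag = H(18 90 50 e4 c4 5c 03 b9) = 03b8 ← matches

3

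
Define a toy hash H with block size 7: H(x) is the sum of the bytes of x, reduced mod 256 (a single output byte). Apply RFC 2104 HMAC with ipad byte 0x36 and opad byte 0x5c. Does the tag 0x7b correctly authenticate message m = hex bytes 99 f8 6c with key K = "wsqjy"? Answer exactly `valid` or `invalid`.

Key "wsqjy" = 77 73 71 6a 79 is 5 bytes ≤ B = 7; zero-pad to 7 bytes: K' = 77 73 71 6a 79 00 00.
K' ⊕ ipad = 41 45 47 5c 4f 36 36; K' ⊕ opad = 2b 2f 2d 36 25 5c 5c.
Inner hash: sum = 65+69+71+92+79+54+54+153+248+108 = 993; mod 256 = 225 → e1.
Outer hash (recomputed tag): sum = 43+47+45+54+37+92+92+225 = 635; mod 256 = 123 → 7b.
Recomputed tag = 7b; claimed = 7b → match.

valid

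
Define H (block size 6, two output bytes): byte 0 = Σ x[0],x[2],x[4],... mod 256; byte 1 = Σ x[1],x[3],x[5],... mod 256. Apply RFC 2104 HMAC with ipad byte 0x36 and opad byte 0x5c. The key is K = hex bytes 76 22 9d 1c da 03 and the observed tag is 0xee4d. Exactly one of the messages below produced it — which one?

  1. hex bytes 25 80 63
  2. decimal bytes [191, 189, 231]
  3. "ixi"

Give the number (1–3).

2

Key hex bytes 76 22 9d 1c da 03 is exactly B = 6 bytes: K' = 76 22 9d 1c da 03.
K' ⊕ ipad = 40 14 ab 2a ec 35; K' ⊕ opad = 2a 7e c1 40 86 5f.
m1: inner = H(40 14 ab 2a ec 35 25 80 63) = 5f f3; tag = H(2a 7e c1 40 86 5f 5f f3) = d010
m2: inner = H(40 14 ab 2a ec 35 bf bd e7) = 7d 30; tag = H(2a 7e c1 40 86 5f 7d 30) = ee4d ← matches
m3: inner = H(40 14 ab 2a ec 35 69 78 69) = a9 eb; tag = H(2a 7e c1 40 86 5f a9 eb) = 1a08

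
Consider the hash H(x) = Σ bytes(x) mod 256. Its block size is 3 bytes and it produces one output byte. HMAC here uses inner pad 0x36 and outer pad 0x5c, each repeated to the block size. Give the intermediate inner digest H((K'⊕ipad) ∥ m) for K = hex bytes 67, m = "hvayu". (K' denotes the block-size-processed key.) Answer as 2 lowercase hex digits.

ea

Key hex bytes 67 is 1 byte ≤ B = 3; zero-pad to 3 bytes: K' = 67 00 00.
K' ⊕ ipad = 51 36 36.
Inner input = 51 36 36 ∥ 68 76 61 79 75.
Inner hash: sum = 81+54+54+104+118+97+121+117 = 746; mod 256 = 234 → ea.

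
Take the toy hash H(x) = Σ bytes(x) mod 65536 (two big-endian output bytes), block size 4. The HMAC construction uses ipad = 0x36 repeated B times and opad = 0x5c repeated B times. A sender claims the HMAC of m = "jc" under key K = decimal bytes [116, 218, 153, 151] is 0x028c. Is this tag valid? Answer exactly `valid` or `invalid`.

Key decimal bytes [116, 218, 153, 151] = 74 da 99 97 is exactly B = 4 bytes: K' = 74 da 99 97.
K' ⊕ ipad = 42 ec af a1; K' ⊕ opad = 28 86 c5 cb.
Inner hash: sum = 66+236+175+161+106+99 = 843 → 03 4b.
Outer hash (recomputed tag): sum = 40+134+197+203+3+75 = 652 → 02 8c.
Recomputed tag = 028c; claimed = 028c → match.

valid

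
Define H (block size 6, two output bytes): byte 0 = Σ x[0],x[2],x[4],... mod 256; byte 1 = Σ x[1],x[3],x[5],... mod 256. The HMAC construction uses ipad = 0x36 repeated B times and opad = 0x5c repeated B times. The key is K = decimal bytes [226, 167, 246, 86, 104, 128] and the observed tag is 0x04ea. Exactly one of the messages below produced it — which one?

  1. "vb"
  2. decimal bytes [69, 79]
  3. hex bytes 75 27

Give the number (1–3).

Key decimal bytes [226, 167, 246, 86, 104, 128] = e2 a7 f6 56 68 80 is exactly B = 6 bytes: K' = e2 a7 f6 56 68 80.
K' ⊕ ipad = d4 91 c0 60 5e b6; K' ⊕ opad = be fb aa 0a 34 dc.
m1: inner = H(d4 91 c0 60 5e b6 76 62) = 68 09; tag = H(be fb aa 0a 34 dc 68 09) = 04ea ← matches
m2: inner = H(d4 91 c0 60 5e b6 45 4f) = 37 f6; tag = H(be fb aa 0a 34 dc 37 f6) = d3d7
m3: inner = H(d4 91 c0 60 5e b6 75 27) = 67 ce; tag = H(be fb aa 0a 34 dc 67 ce) = 03af

1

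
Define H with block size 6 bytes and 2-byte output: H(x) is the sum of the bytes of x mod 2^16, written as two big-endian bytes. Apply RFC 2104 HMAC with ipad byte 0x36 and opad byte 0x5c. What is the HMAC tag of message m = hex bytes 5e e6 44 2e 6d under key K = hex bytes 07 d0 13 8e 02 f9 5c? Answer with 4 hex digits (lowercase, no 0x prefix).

Key hex bytes 07 d0 13 8e 02 f9 5c is 7 bytes > B = 6, so hash it first: H(key) = 02 cf, then zero-pad to 6 bytes: K' = 02 cf 00 00 00 00.
K' ⊕ ipad = 34 f9 36 36 36 36.  K' ⊕ opad = 5e 93 5c 5c 5c 5c.
Inner input = (K'⊕ipad) ∥ m = 34 f9 36 36 36 36 ∥ 5e e6 44 2e 6d.
Inner hash: sum = 52+249+54+54+54+54+94+230+68+46+109 = 1064 → 04 28.
Outer input = (K'⊕opad) ∥ inner = 5e 93 5c 5c 5c 5c ∥ 04 28.
Outer hash (tag): sum = 94+147+92+92+92+92+4+40 = 653 → 02 8d.

028d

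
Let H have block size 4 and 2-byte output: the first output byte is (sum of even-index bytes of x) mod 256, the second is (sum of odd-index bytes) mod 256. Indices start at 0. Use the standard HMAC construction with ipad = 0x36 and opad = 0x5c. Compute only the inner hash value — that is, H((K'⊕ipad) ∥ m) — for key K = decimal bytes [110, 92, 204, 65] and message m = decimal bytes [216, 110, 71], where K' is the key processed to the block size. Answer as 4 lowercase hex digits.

Key decimal bytes [110, 92, 204, 65] = 6e 5c cc 41 is exactly B = 4 bytes: K' = 6e 5c cc 41.
K' ⊕ ipad = 58 6a fa 77.
Inner input = 58 6a fa 77 ∥ d8 6e 47.
Inner hash: even-index sum = 625 mod 256 = 113; odd-index sum = 335 mod 256 = 79 → 71 4f.

714f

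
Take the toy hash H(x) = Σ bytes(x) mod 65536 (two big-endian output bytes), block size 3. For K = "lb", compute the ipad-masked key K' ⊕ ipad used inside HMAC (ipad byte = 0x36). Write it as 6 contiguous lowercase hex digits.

5a5436

Key "lb" = 6c 62 is 2 bytes ≤ B = 3; zero-pad to 3 bytes: K' = 6c 62 00.
XOR each byte with 0x36: 6c⊕36=5a, 62⊕36=54, 00⊕36=36.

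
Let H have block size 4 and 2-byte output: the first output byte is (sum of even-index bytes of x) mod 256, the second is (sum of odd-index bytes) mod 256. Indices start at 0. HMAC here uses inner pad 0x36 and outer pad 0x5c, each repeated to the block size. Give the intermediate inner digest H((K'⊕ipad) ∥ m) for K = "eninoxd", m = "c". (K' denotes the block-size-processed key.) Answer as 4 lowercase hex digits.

Key "eninoxd" = 65 6e 69 6e 6f 78 64 is 7 bytes > B = 4, so hash it first: H(key) = a1 54, then zero-pad to 4 bytes: K' = a1 54 00 00.
K' ⊕ ipad = 97 62 36 36.
Inner input = 97 62 36 36 ∥ 63.
Inner hash: even-index sum = 304 mod 256 = 48; odd-index sum = 152 mod 256 = 152 → 30 98.

3098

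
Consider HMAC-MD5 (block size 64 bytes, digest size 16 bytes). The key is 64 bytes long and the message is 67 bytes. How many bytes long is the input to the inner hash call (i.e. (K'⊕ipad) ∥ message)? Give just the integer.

131

Key is 64 ≤ 64 bytes, zero-padded: |K'| = 64.
Inner input = (K'⊕ipad) ∥ m → 64 + 67 = 131 bytes.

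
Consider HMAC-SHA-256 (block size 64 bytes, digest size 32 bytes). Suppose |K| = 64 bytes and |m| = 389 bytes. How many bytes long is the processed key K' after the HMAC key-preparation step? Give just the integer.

Key is 64 ≤ 64 bytes, zero-padded: |K'| = 64.

64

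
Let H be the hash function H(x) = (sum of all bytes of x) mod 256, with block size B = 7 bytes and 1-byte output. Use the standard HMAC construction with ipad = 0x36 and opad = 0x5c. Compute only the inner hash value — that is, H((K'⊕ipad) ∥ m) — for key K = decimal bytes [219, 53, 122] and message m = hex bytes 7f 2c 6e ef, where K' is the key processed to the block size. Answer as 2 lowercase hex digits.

1c

Key decimal bytes [219, 53, 122] = db 35 7a is 3 bytes ≤ B = 7; zero-pad to 7 bytes: K' = db 35 7a 00 00 00 00.
K' ⊕ ipad = ed 03 4c 36 36 36 36.
Inner input = ed 03 4c 36 36 36 36 ∥ 7f 2c 6e ef.
Inner hash: sum = 237+3+76+54+54+54+54+127+44+110+239 = 1052; mod 256 = 28 → 1c.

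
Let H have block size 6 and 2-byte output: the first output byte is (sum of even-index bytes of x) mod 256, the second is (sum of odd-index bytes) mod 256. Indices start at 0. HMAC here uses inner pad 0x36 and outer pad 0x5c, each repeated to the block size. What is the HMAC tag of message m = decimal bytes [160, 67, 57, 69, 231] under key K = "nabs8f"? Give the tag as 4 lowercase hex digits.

4e1a

Key "nabs8f" = 6e 61 62 73 38 66 is exactly B = 6 bytes: K' = 6e 61 62 73 38 66.
K' ⊕ ipad = 58 57 54 45 0e 50.  K' ⊕ opad = 32 3d 3e 2f 64 3a.
Inner input = (K'⊕ipad) ∥ m = 58 57 54 45 0e 50 ∥ a0 43 39 45 e7.
Inner hash: even-index sum = 634 mod 256 = 122; odd-index sum = 372 mod 256 = 116 → 7a 74.
Outer input = (K'⊕opad) ∥ inner = 32 3d 3e 2f 64 3a ∥ 7a 74.
Outer hash (tag): even-index sum = 334 mod 256 = 78; odd-index sum = 282 mod 256 = 26 → 4e 1a.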